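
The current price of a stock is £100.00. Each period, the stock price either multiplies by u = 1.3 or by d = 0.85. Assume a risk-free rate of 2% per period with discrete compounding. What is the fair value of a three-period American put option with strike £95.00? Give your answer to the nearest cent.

£8.76

Risk-neutral probability p = (1 + 0.02 − 0.85)/(1.3 − 0.85) = 0.1700/0.4500 = 0.3778
Terminal stock prices: S_uuu = 219.7, S_uud = 143.7, S_udd = 93.92, S_ddd = 61.41
Terminal payoffs (K − S): max(-124.7, 0) = 0, max(-48.65, 0) = 0, max(1.075, 0) = 1.075, max(33.59, 0) = 33.59
Node uu (S = 169): continuation = 1/1.02·[0.3778·0.0000 + 0.6222·0.0000] = 0.0000; exercise value = 0.0000 ≤ continuation, so V_uu = 0.0000
Node ud (S = 110.5): continuation = 1/1.02·[0.3778·0.0000 + 0.6222·1.0750] = 0.6558; exercise value = 0.0000 ≤ continuation, so V_ud = 0.6558
Node dd (S = 72.25): continuation = 1/1.02·[0.3778·1.0750 + 0.6222·33.5875] = 20.8873; exercise value = 22.7500 > continuation, so V_dd = 22.7500 (exercise)
Node u (S = 130): continuation = 1/1.02·[0.3778·0.0000 + 0.6222·0.6558] = 0.4000; exercise value = 0.0000 ≤ continuation, so V_u = 0.4000
Node d (S = 85): continuation = 1/1.02·[0.3778·0.6558 + 0.6222·22.7500] = 14.1209; exercise value = 10.0000 ≤ continuation, so V_d = 14.1209
Node 0 (S = 100): continuation = 1/1.02·[0.3778·0.4000 + 0.6222·14.1209] = 8.7622; exercise value = 0.0000 ≤ continuation, so V_0 = 8.7622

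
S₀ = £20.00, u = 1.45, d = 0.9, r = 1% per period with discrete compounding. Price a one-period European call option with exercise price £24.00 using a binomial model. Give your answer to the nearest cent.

£0.99

Risk-neutral probability p = (1 + 0.01 − 0.9)/(1.45 − 0.9) = 0.1100/0.5500 = 0.2000
Terminal stock prices: S_u = 29, S_d = 18
Terminal payoffs (S − K): max(5, 0) = 5, max(-6, 0) = 0
Node 0 (S = 20): V_0 = 1/1.01·[0.2000·5.0000 + 0.8000·0.0000] = 0.9901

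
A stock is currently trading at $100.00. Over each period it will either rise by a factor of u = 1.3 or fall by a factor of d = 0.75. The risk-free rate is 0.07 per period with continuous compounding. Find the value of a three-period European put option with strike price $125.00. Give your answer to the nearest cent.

Risk-neutral probability p = (e^0.07 − 0.75)/(1.3 − 0.75) = 0.3225/0.5500 = 0.5864
Terminal stock prices: S_uuu = 219.7, S_uud = 126.8, S_udd = 73.12, S_ddd = 42.19
Terminal payoffs (K − S): max(-94.7, 0) = 0, max(-1.75, 0) = 0, max(51.88, 0) = 51.88, max(82.81, 0) = 82.81
Node uu (S = 169): V_uu = e^(−0.07)·[0.5864·0.0000 + 0.4136·0.0000] = 0.0000
Node ud (S = 97.5): V_ud = e^(−0.07)·[0.5864·0.0000 + 0.4136·51.8750] = 20.0060
Node dd (S = 56.25): V_dd = e^(−0.07)·[0.5864·51.8750 + 0.4136·82.8125] = 60.2992
Node u (S = 130): V_u = e^(−0.07)·[0.5864·0.0000 + 0.4136·20.0060] = 7.7155
Node d (S = 75): V_d = e^(−0.07)·[0.5864·20.0060 + 0.4136·60.2992] = 34.1929
Node 0 (S = 100): V_0 = e^(−0.07)·[0.5864·7.7155 + 0.4136·34.1929] = 17.4051

$17.41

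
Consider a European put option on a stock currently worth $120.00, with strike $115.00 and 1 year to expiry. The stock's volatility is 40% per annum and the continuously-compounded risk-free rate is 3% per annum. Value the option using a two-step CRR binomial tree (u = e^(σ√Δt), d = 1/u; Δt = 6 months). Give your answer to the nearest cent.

$13.45

CRR parameters: u = e^(σ√Δt) = e^(0.4·√0.5) = 1.3269, d = 1/u = 0.7536
Per-period rate: rΔt = 0.03·0.5 = 0.015, so R = e^0.015 = 1.0151
Risk-neutral probability p = (e^0.015 − 0.7536)/(1.3269 − 0.7536) = 0.2615/0.5733 = 0.4561
Terminal stock prices: S_uu = 211.3, S_ud = 120, S_dd = 68.16
Terminal payoffs (K − S): max(-96.28, 0) = 0, max(-5, 0) = 0, max(46.84, 0) = 46.84
Node u (S = 159.2): V_u = e^(−0.015)·[0.4561·0.0000 + 0.5439·0.0000] = 0.0000
Node d (S = 90.44): V_d = e^(−0.015)·[0.4561·0.0000 + 0.5439·46.8435] = 25.0979
Node 0 (S = 120): V_0 = e^(−0.015)·[0.4561·0.0000 + 0.5439·25.0979] = 13.4470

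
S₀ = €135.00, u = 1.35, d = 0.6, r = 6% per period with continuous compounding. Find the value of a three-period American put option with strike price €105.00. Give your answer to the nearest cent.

Risk-neutral probability p = (e^0.06 − 0.6)/(1.35 − 0.6) = 0.4618/0.7500 = 0.6158
Terminal stock prices: S_uuu = 332.2, S_uud = 147.6, S_udd = 65.61, S_ddd = 29.16
Terminal payoffs (K − S): max(-227.2, 0) = 0, max(-42.62, 0) = 0, max(39.39, 0) = 39.39, max(75.84, 0) = 75.84
Node uu (S = 246): continuation = e^(−0.06)·[0.6158·0.0000 + 0.3842·0.0000] = 0.0000; exercise value = 0.0000 ≤ continuation, so V_uu = 0.0000
Node ud (S = 109.3): continuation = e^(−0.06)·[0.6158·0.0000 + 0.3842·39.3900] = 14.2530; exercise value = 0.0000 ≤ continuation, so V_ud = 14.2530
Node dd (S = 48.6): continuation = e^(−0.06)·[0.6158·39.3900 + 0.3842·75.8400] = 50.2853; exercise value = 56.4000 > continuation, so V_dd = 56.4000 (exercise)
Node u (S = 182.2): continuation = e^(−0.06)·[0.6158·0.0000 + 0.3842·14.2530] = 5.1573; exercise value = 0.0000 ≤ continuation, so V_u = 5.1573
Node d (S = 81): continuation = e^(−0.06)·[0.6158·14.2530 + 0.3842·56.4000] = 28.6736; exercise value = 24.0000 ≤ continuation, so V_d = 28.6736
Node 0 (S = 135): continuation = e^(−0.06)·[0.6158·5.1573 + 0.3842·28.6736] = 13.3662; exercise value = 0.0000 ≤ continuation, so V_0 = 13.3662

€13.37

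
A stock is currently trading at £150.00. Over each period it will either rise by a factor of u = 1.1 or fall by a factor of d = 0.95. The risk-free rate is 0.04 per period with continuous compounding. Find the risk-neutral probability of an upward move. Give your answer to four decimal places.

p = 0.6054

Risk-neutral probability p = (e^0.04 − 0.95)/(1.1 − 0.95) = 0.0908/0.1500 = 0.6054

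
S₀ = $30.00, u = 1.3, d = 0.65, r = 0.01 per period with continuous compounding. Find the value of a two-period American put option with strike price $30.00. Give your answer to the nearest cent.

$5.76

Risk-neutral probability p = (e^0.01 − 0.65)/(1.3 − 0.65) = 0.3601/0.6500 = 0.5539
Terminal stock prices: S_uu = 50.7, S_ud = 25.35, S_dd = 12.68
Terminal payoffs (K − S): max(-20.7, 0) = 0, max(4.65, 0) = 4.65, max(17.32, 0) = 17.32
Node u (S = 39): continuation = e^(−0.01)·[0.5539·0.0000 + 0.4461·4.6500] = 2.0536; exercise value = 0.0000 ≤ continuation, so V_u = 2.0536
Node d (S = 19.5): continuation = e^(−0.01)·[0.5539·4.6500 + 0.4461·17.3250] = 10.2015; exercise value = 10.5000 > continuation, so V_d = 10.5000 (exercise)
Node 0 (S = 30): continuation = e^(−0.01)·[0.5539·2.0536 + 0.4461·10.5000] = 5.7634; exercise value = 0.0000 ≤ continuation, so V_0 = 5.7634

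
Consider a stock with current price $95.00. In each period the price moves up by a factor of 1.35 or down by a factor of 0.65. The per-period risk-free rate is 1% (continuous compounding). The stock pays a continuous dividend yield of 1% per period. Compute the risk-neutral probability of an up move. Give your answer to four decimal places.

p = 0.5000

Per-period risk-free factor R = e^0.01 = 1.0101; dividend-adjusted growth = e^(0.01−0.01) = 1.0000.
Risk-neutral probability p = (1.0000 − 0.65)/(1.35 − 0.65) = 0.3500/0.7000 = 0.5000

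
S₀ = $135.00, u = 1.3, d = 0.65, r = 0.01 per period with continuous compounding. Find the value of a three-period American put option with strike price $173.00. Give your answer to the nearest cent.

$55.20

Risk-neutral probability p = (e^0.01 − 0.65)/(1.3 − 0.65) = 0.3601/0.6500 = 0.5539
Terminal stock prices: S_uuu = 296.6, S_uud = 148.3, S_udd = 74.15, S_ddd = 37.07
Terminal payoffs (K − S): max(-123.6, 0) = 0, max(24.7, 0) = 24.7, max(98.85, 0) = 98.85, max(135.9, 0) = 135.9
Node uu (S = 228.2): continuation = e^(−0.01)·[0.5539·0.0000 + 0.4461·24.7025] = 10.9096; exercise value = 0.0000 ≤ continuation, so V_uu = 10.9096
Node ud (S = 114.1): continuation = e^(−0.01)·[0.5539·24.7025 + 0.4461·98.8512] = 57.2036; exercise value = 58.9250 > continuation, so V_ud = 58.9250 (exercise)
Node dd (S = 57.04): continuation = e^(−0.01)·[0.5539·98.8512 + 0.4461·135.9256] = 114.2411; exercise value = 115.9625 > continuation, so V_dd = 115.9625 (exercise)
Node u (S = 175.5): continuation = e^(−0.01)·[0.5539·10.9096 + 0.4461·58.9250] = 32.0065; exercise value = 0.0000 ≤ continuation, so V_u = 32.0065
Node d (S = 87.75): continuation = e^(−0.01)·[0.5539·58.9250 + 0.4461·115.9625] = 83.5286; exercise value = 85.2500 > continuation, so V_d = 85.2500 (exercise)
Node 0 (S = 135): continuation = e^(−0.01)·[0.5539·32.0065 + 0.4461·85.2500] = 55.2024; exercise value = 38.0000 ≤ continuation, so V_0 = 55.2024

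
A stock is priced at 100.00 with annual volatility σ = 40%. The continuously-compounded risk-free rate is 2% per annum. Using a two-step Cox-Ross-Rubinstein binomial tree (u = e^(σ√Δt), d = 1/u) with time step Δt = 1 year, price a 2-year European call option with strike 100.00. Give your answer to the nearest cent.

21.36

CRR parameters: u = e^(σ√Δt) = e^(0.4·√1) = 1.4918, d = 1/u = 0.6703
Per-period rate: rΔt = 0.02·1 = 0.02, so R = e^0.02 = 1.0202
Risk-neutral probability p = (e^0.02 − 0.6703)/(1.4918 − 0.6703) = 0.3499/0.8215 = 0.4259
Terminal stock prices: S_uu = 222.6, S_ud = 100, S_dd = 44.93
Terminal payoffs (S − K): max(122.6, 0) = 122.6, max(0, 0) = 0, max(-55.07, 0) = 0
Node u (S = 149.2): V_u = e^(−0.02)·[0.4259·122.5541 + 0.5741·0.0000] = 51.1626
Node d (S = 67.03): V_d = e^(−0.02)·[0.4259·0.0000 + 0.5741·0.0000] = 0.0000
Node 0 (S = 100): V_0 = e^(−0.02)·[0.4259·51.1626 + 0.5741·0.0000] = 21.3588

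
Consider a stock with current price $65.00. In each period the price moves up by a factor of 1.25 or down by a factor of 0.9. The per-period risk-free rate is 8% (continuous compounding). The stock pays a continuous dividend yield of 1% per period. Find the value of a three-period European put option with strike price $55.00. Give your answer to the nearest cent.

$0.78

Per-period risk-free factor R = e^0.08 = 1.0833; dividend-adjusted growth = e^(0.08−0.01) = 1.0725.
Risk-neutral probability p = (1.0725 − 0.9)/(1.25 − 0.9) = 0.1725/0.3500 = 0.4929
Terminal stock prices: S_uuu = 127, S_uud = 91.41, S_udd = 65.81, S_ddd = 47.39
Terminal payoffs (K − S): max(-71.95, 0) = 0, max(-36.41, 0) = 0, max(-10.81, 0) = 0, max(7.615, 0) = 7.615
Node uu (S = 101.6): V_uu = e^(−0.08)·[0.4929·0.0000 + 0.5071·0.0000] = 0.0000
Node ud (S = 73.12): V_ud = e^(−0.08)·[0.4929·0.0000 + 0.5071·0.0000] = 0.0000
Node dd (S = 52.65): V_dd = e^(−0.08)·[0.4929·0.0000 + 0.5071·7.6150] = 3.5648
Node u (S = 81.25): V_u = e^(−0.08)·[0.4929·0.0000 + 0.5071·0.0000] = 0.0000
Node d (S = 58.5): V_d = e^(−0.08)·[0.4929·0.0000 + 0.5071·3.5648] = 1.6688
Node 0 (S = 65): V_0 = e^(−0.08)·[0.4929·0.0000 + 0.5071·1.6688] = 0.7812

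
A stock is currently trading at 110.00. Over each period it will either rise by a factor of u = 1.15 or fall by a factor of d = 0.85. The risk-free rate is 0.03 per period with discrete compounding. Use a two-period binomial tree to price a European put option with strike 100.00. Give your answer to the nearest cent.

Risk-neutral probability p = (1 + 0.03 − 0.85)/(1.15 − 0.85) = 0.1800/0.3000 = 0.6000
Terminal stock prices: S_uu = 145.5, S_ud = 107.5, S_dd = 79.47
Terminal payoffs (K − S): max(-45.47, 0) = 0, max(-7.525, 0) = 0, max(20.53, 0) = 20.53
Node u (S = 126.5): V_u = 1/1.03·[0.6000·0.0000 + 0.4000·0.0000] = 0.0000
Node d (S = 93.5): V_d = 1/1.03·[0.6000·0.0000 + 0.4000·20.5250] = 7.9709
Node 0 (S = 110): V_0 = 1/1.03·[0.6000·0.0000 + 0.4000·7.9709] = 3.0955

3.10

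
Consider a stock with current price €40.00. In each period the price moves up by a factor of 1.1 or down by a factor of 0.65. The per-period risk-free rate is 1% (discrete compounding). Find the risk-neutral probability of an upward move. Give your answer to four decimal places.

p = 0.8000

Risk-neutral probability p = (1 + 0.01 − 0.65)/(1.1 − 0.65) = 0.3600/0.4500 = 0.8000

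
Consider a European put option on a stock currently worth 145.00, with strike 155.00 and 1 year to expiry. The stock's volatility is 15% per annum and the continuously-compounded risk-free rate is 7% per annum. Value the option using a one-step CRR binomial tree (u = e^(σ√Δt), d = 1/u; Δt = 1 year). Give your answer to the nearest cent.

8.35

CRR parameters: u = e^(σ√Δt) = e^(0.15·√1) = 1.1618, d = 1/u = 0.8607
Per-period rate: rΔt = 0.07·1 = 0.07, so R = e^0.07 = 1.0725
Risk-neutral probability p = (e^0.07 − 0.8607)/(1.1618 − 0.8607) = 0.2118/0.3011 = 0.7034
Terminal stock prices: S_u = 168.5, S_d = 124.8
Terminal payoffs (K − S): max(-13.47, 0) = 0, max(30.2, 0) = 30.2
Node 0 (S = 145): V_0 = e^(−0.07)·[0.7034·0.0000 + 0.2966·30.1973] = 8.3521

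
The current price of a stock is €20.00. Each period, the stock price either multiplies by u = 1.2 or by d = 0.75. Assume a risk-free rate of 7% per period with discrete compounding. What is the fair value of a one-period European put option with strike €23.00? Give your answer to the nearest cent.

€2.16

Risk-neutral probability p = (1 + 0.07 − 0.75)/(1.2 − 0.75) = 0.3200/0.4500 = 0.7111
Terminal stock prices: S_u = 24, S_d = 15
Terminal payoffs (K − S): max(-1, 0) = 0, max(8, 0) = 8
Node 0 (S = 20): V_0 = 1/1.07·[0.7111·0.0000 + 0.2889·8.0000] = 2.1599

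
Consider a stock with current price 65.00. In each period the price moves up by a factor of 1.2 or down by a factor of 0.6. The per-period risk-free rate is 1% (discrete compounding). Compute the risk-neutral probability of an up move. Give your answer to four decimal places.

p = 0.6833

Risk-neutral probability p = (1 + 0.01 − 0.6)/(1.2 − 0.6) = 0.4100/0.6000 = 0.6833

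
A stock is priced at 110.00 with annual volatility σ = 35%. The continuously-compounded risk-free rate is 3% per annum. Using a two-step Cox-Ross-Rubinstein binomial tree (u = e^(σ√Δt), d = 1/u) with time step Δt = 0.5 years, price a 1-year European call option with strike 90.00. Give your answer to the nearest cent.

28.95

CRR parameters: u = e^(σ√Δt) = e^(0.35·√0.5) = 1.2808, d = 1/u = 0.7808
Per-period rate: rΔt = 0.03·0.5 = 0.015, so R = e^0.015 = 1.0151
Risk-neutral probability p = (e^0.015 − 0.7808)/(1.2808 − 0.7808) = 0.2344/0.5000 = 0.4687
Terminal stock prices: S_uu = 180.5, S_ud = 110, S_dd = 67.05
Terminal payoffs (S − K): max(90.45, 0) = 90.45, max(20, 0) = 20, max(-22.95, 0) = 0
Node u (S = 140.9): V_u = e^(−0.015)·[0.4687·90.4502 + 0.5313·20.0000] = 52.2283
Node d (S = 85.88): V_d = e^(−0.015)·[0.4687·20.0000 + 0.5313·0.0000] = 9.2338
Node 0 (S = 110): V_0 = e^(−0.015)·[0.4687·52.2283 + 0.5313·9.2338] = 28.9463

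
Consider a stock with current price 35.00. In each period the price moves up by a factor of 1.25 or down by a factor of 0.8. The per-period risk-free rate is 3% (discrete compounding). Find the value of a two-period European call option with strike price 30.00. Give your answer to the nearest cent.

8.43

Risk-neutral probability p = (1 + 0.03 − 0.8)/(1.25 − 0.8) = 0.2300/0.4500 = 0.5111
Terminal stock prices: S_uu = 54.69, S_ud = 35, S_dd = 22.4
Terminal payoffs (S − K): max(24.69, 0) = 24.69, max(5, 0) = 5, max(-7.6, 0) = 0
Node u (S = 43.75): V_u = 1/1.03·[0.5111·24.6875 + 0.4889·5.0000] = 14.6238
Node d (S = 28): V_d = 1/1.03·[0.5111·5.0000 + 0.4889·0.0000] = 2.4811
Node 0 (S = 35): V_0 = 1/1.03·[0.5111·14.6238 + 0.4889·2.4811] = 8.4343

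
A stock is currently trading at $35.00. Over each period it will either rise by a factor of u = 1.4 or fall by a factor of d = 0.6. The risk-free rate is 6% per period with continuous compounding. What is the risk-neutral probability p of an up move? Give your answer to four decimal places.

Risk-neutral probability p = (e^0.06 − 0.6)/(1.4 − 0.6) = 0.4618/0.8000 = 0.5773

p = 0.5773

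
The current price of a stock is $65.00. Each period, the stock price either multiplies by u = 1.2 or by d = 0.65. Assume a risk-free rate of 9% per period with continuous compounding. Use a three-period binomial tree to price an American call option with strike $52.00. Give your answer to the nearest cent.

$26.79

Risk-neutral probability p = (e^0.09 − 0.65)/(1.2 − 0.65) = 0.4442/0.5500 = 0.8076
Terminal stock prices: S_uuu = 112.3, S_uud = 60.84, S_udd = 32.96, S_ddd = 17.85
Terminal payoffs (S − K): max(60.32, 0) = 60.32, max(8.84, 0) = 8.84, max(-19.04, 0) = 0, max(-34.15, 0) = 0
Node uu (S = 93.6): continuation = e^(−0.09)·[0.8076·60.3200 + 0.1924·8.8400] = 46.0756; exercise value = 41.6000 ≤ continuation, so V_uu = 46.0756
Node ud (S = 50.7): continuation = e^(−0.09)·[0.8076·8.8400 + 0.1924·0.0000] = 6.5246; exercise value = 0.0000 ≤ continuation, so V_ud = 6.5246
Node dd (S = 27.46): continuation = e^(−0.09)·[0.8076·0.0000 + 0.1924·0.0000] = 0.0000; exercise value = 0.0000 ≤ continuation, so V_dd = 0.0000
Node u (S = 78): continuation = e^(−0.09)·[0.8076·46.0756 + 0.1924·6.5246] = 35.1549; exercise value = 26.0000 ≤ continuation, so V_u = 35.1549
Node d (S = 42.25): continuation = e^(−0.09)·[0.8076·6.5246 + 0.1924·0.0000] = 4.8157; exercise value = 0.0000 ≤ continuation, so V_d = 4.8157
Node 0 (S = 65): continuation = e^(−0.09)·[0.8076·35.1549 + 0.1924·4.8157] = 26.7940; exercise value = 13.0000 ≤ continuation, so V_0 = 26.7940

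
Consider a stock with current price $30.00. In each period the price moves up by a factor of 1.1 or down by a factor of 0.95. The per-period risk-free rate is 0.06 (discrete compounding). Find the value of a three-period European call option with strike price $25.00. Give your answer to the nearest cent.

$9.01

Risk-neutral probability p = (1 + 0.06 − 0.95)/(1.1 − 0.95) = 0.1100/0.1500 = 0.7333
Terminal stock prices: S_uuu = 39.93, S_uud = 34.48, S_udd = 29.78, S_ddd = 25.72
Terminal payoffs (S − K): max(14.93, 0) = 14.93, max(9.485, 0) = 9.485, max(4.782, 0) = 4.782, max(0.7212, 0) = 0.7212
Node uu (S = 36.3): V_uu = 1/1.06·[0.7333·14.9300 + 0.2667·9.4850] = 12.7151
Node ud (S = 31.35): V_ud = 1/1.06·[0.7333·9.4850 + 0.2667·4.7825] = 7.7651
Node dd (S = 27.07): V_dd = 1/1.06·[0.7333·4.7825 + 0.2667·0.7212] = 3.4901
Node u (S = 33): V_u = 1/1.06·[0.7333·12.7151 + 0.2667·7.7651] = 10.7501
Node d (S = 28.5): V_d = 1/1.06·[0.7333·7.7651 + 0.2667·3.4901] = 6.2501
Node 0 (S = 30): V_0 = 1/1.06·[0.7333·10.7501 + 0.2667·6.2501] = 9.0095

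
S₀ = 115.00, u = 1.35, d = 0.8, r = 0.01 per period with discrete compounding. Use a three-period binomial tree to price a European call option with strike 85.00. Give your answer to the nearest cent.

Risk-neutral probability p = (1 + 0.01 − 0.8)/(1.35 − 0.8) = 0.2100/0.5500 = 0.3818
Terminal stock prices: S_uuu = 282.9, S_uud = 167.7, S_udd = 99.36, S_ddd = 58.88
Terminal payoffs (S − K): max(197.9, 0) = 197.9, max(82.67, 0) = 82.67, max(14.36, 0) = 14.36, max(-26.12, 0) = 0
Node uu (S = 209.6): V_uu = 1/1.01·[0.3818·197.9431 + 0.6182·82.6700] = 125.4291
Node ud (S = 124.2): V_ud = 1/1.01·[0.3818·82.6700 + 0.6182·14.3600] = 40.0416
Node dd (S = 73.6): V_dd = 1/1.01·[0.3818·14.3600 + 0.6182·0.0000] = 5.4286
Node u (S = 155.2): V_u = 1/1.01·[0.3818·125.4291 + 0.6182·40.0416] = 71.9248
Node d (S = 92): V_d = 1/1.01·[0.3818·40.0416 + 0.6182·5.4286] = 18.4599
Node 0 (S = 115): V_0 = 1/1.01·[0.3818·71.9248 + 0.6182·18.4599] = 38.4889

38.49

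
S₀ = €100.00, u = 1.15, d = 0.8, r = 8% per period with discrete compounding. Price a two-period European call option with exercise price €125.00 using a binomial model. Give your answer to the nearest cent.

€3.98

Risk-neutral probability p = (1 + 0.08 − 0.8)/(1.15 − 0.8) = 0.2800/0.3500 = 0.8000
Terminal stock prices: S_uu = 132.2, S_ud = 92, S_dd = 64
Terminal payoffs (S − K): max(7.25, 0) = 7.25, max(-33, 0) = 0, max(-61, 0) = 0
Node u (S = 115): V_u = 1/1.08·[0.8000·7.2500 + 0.2000·0.0000] = 5.3704
Node d (S = 80): V_d = 1/1.08·[0.8000·0.0000 + 0.2000·0.0000] = 0.0000
Node 0 (S = 100): V_0 = 1/1.08·[0.8000·5.3704 + 0.2000·0.0000] = 3.9781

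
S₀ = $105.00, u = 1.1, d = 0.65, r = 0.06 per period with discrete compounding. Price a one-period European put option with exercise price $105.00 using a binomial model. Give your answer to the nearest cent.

Risk-neutral probability p = (1 + 0.06 − 0.65)/(1.1 − 0.65) = 0.4100/0.4500 = 0.9111
Terminal stock prices: S_u = 115.5, S_d = 68.25
Terminal payoffs (K − S): max(-10.5, 0) = 0, max(36.75, 0) = 36.75
Node 0 (S = 105): V_0 = 1/1.06·[0.9111·0.0000 + 0.0889·36.7500] = 3.0818

$3.08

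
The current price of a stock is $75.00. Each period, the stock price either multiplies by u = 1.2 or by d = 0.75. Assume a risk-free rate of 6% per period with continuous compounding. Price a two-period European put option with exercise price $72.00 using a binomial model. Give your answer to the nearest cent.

$4.19

Risk-neutral probability p = (e^0.06 − 0.75)/(1.2 − 0.75) = 0.3118/0.4500 = 0.6930
Terminal stock prices: S_uu = 108, S_ud = 67.5, S_dd = 42.19
Terminal payoffs (K − S): max(-36, 0) = 0, max(4.5, 0) = 4.5, max(29.81, 0) = 29.81
Node u (S = 90): V_u = e^(−0.06)·[0.6930·0.0000 + 0.3070·4.5000] = 1.3012
Node d (S = 56.25): V_d = e^(−0.06)·[0.6930·4.5000 + 0.3070·29.8125] = 11.5570
Node 0 (S = 75): V_0 = e^(−0.06)·[0.6930·1.3012 + 0.3070·11.5570] = 4.1909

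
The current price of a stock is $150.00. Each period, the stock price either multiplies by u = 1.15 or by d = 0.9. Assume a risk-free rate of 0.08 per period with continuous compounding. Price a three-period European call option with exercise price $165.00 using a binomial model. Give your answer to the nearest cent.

Risk-neutral probability p = (e^0.08 − 0.9)/(1.15 − 0.9) = 0.1833/0.2500 = 0.7331
Terminal stock prices: S_uuu = 228.1, S_uud = 178.5, S_udd = 139.7, S_ddd = 109.4
Terminal payoffs (S − K): max(63.13, 0) = 63.13, max(13.54, 0) = 13.54, max(-25.27, 0) = 0, max(-55.65, 0) = 0
Node uu (S = 198.4): V_uu = e^(−0.08)·[0.7331·63.1312 + 0.2669·13.5375] = 46.0608
Node ud (S = 155.2): V_ud = e^(−0.08)·[0.7331·13.5375 + 0.2669·0.0000] = 9.1619
Node dd (S = 121.5): V_dd = e^(−0.08)·[0.7331·0.0000 + 0.2669·0.0000] = 0.0000
Node u (S = 172.5): V_u = e^(−0.08)·[0.7331·46.0608 + 0.2669·9.1619] = 33.4300
Node d (S = 135): V_d = e^(−0.08)·[0.7331·9.1619 + 0.2669·0.0000] = 6.2006
Node 0 (S = 150): V_0 = e^(−0.08)·[0.7331·33.4300 + 0.2669·6.2006] = 24.1522

$24.15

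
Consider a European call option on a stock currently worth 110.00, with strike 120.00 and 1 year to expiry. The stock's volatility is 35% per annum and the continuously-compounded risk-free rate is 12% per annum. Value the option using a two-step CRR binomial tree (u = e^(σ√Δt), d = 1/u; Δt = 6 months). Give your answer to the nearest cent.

16.94

CRR parameters: u = e^(σ√Δt) = e^(0.35·√0.5) = 1.2808, d = 1/u = 0.7808
Per-period rate: rΔt = 0.12·0.5 = 0.06, so R = e^0.06 = 1.0618
Risk-neutral probability p = (e^0.06 − 0.7808)/(1.2808 − 0.7808) = 0.2811/0.5000 = 0.5621
Terminal stock prices: S_uu = 180.5, S_ud = 110, S_dd = 67.05
Terminal payoffs (S − K): max(60.45, 0) = 60.45, max(-10, 0) = 0, max(-52.95, 0) = 0
Node u (S = 140.9): V_u = e^(−0.06)·[0.5621·60.4502 + 0.4379·0.0000] = 32.0006
Node d (S = 85.88): V_d = e^(−0.06)·[0.5621·0.0000 + 0.4379·0.0000] = 0.0000
Node 0 (S = 110): V_0 = e^(−0.06)·[0.5621·32.0006 + 0.4379·0.0000] = 16.9401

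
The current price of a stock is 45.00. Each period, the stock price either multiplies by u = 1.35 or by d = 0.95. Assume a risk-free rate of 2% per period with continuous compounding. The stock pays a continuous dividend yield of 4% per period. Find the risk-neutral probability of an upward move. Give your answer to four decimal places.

Per-period risk-free factor R = e^0.02 = 1.0202; dividend-adjusted growth = e^(0.02−0.04) = 0.9802.
Risk-neutral probability p = (0.9802 − 0.95)/(1.35 − 0.95) = 0.0302/0.4000 = 0.0755

p = 0.0755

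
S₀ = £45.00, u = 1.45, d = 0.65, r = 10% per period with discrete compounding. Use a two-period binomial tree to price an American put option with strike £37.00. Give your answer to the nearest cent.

£3.08

Risk-neutral probability p = (1 + 0.1 − 0.65)/(1.45 − 0.65) = 0.4500/0.8000 = 0.5625
Terminal stock prices: S_uu = 94.61, S_ud = 42.41, S_dd = 19.01
Terminal payoffs (K − S): max(-57.61, 0) = 0, max(-5.413, 0) = 0, max(17.99, 0) = 17.99
Node u (S = 65.25): continuation = 1/1.1·[0.5625·0.0000 + 0.4375·0.0000] = 0.0000; exercise value = 0.0000 ≤ continuation, so V_u = 0.0000
Node d (S = 29.25): continuation = 1/1.1·[0.5625·0.0000 + 0.4375·17.9875] = 7.1541; exercise value = 7.7500 > continuation, so V_d = 7.7500 (exercise)
Node 0 (S = 45): continuation = 1/1.1·[0.5625·0.0000 + 0.4375·7.7500] = 3.0824; exercise value = 0.0000 ≤ continuation, so V_0 = 3.0824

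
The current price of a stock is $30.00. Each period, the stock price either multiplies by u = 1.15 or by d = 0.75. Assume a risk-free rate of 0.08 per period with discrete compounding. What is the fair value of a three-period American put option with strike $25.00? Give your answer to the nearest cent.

Risk-neutral probability p = (1 + 0.08 − 0.75)/(1.15 − 0.75) = 0.3300/0.4000 = 0.8250
Terminal stock prices: S_uuu = 45.63, S_uud = 29.76, S_udd = 19.41, S_ddd = 12.66
Terminal payoffs (K − S): max(-20.63, 0) = 0, max(-4.756, 0) = 0, max(5.594, 0) = 5.594, max(12.34, 0) = 12.34
Node uu (S = 39.67): continuation = 1/1.08·[0.8250·0.0000 + 0.1750·0.0000] = 0.0000; exercise value = 0.0000 ≤ continuation, so V_uu = 0.0000
Node ud (S = 25.88): continuation = 1/1.08·[0.8250·0.0000 + 0.1750·5.5938] = 0.9064; exercise value = 0.0000 ≤ continuation, so V_ud = 0.9064
Node dd (S = 16.88): continuation = 1/1.08·[0.8250·5.5938 + 0.1750·12.3438] = 6.2731; exercise value = 8.1250 > continuation, so V_dd = 8.1250 (exercise)
Node u (S = 34.5): continuation = 1/1.08·[0.8250·0.0000 + 0.1750·0.9064] = 0.1469; exercise value = 0.0000 ≤ continuation, so V_u = 0.1469
Node d (S = 22.5): continuation = 1/1.08·[0.8250·0.9064 + 0.1750·8.1250] = 2.0089; exercise value = 2.5000 > continuation, so V_d = 2.5000 (exercise)
Node 0 (S = 30): continuation = 1/1.08·[0.8250·0.1469 + 0.1750·2.5000] = 0.5173; exercise value = 0.0000 ≤ continuation, so V_0 = 0.5173

$0.52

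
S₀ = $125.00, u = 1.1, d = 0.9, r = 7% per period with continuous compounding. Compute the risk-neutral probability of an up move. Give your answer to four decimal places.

Risk-neutral probability p = (e^0.07 − 0.9)/(1.1 − 0.9) = 0.1725/0.2000 = 0.8625

p = 0.8625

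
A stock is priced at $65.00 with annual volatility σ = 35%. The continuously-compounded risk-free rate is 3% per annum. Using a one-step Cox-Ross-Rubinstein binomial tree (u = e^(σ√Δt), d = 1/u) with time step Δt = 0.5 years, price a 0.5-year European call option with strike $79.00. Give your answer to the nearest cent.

CRR parameters: u = e^(σ√Δt) = e^(0.35·√0.5) = 1.2808, d = 1/u = 0.7808
Per-period rate: rΔt = 0.03·0.5 = 0.015, so R = e^0.015 = 1.0151
Risk-neutral probability p = (e^0.015 − 0.7808)/(1.2808 − 0.7808) = 0.2344/0.5000 = 0.4687
Terminal stock prices: S_u = 83.25, S_d = 50.75
Terminal payoffs (S − K): max(4.252, 0) = 4.252, max(-28.25, 0) = 0
Node 0 (S = 65): V_0 = e^(−0.015)·[0.4687·4.2522 + 0.5313·0.0000] = 1.9632

$1.96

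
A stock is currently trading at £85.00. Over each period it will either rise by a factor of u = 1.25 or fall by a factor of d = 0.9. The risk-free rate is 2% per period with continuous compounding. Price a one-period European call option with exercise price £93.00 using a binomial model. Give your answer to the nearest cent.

Risk-neutral probability p = (e^0.02 − 0.9)/(1.25 − 0.9) = 0.1202/0.3500 = 0.3434
Terminal stock prices: S_u = 106.2, S_d = 76.5
Terminal payoffs (S − K): max(13.25, 0) = 13.25, max(-16.5, 0) = 0
Node 0 (S = 85): V_0 = e^(−0.02)·[0.3434·13.2500 + 0.6566·0.0000] = 4.4604

£4.46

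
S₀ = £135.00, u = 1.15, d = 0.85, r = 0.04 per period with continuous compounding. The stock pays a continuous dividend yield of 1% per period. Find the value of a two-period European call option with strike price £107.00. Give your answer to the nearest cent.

£34.94

Per-period risk-free factor R = e^0.04 = 1.0408; dividend-adjusted growth = e^(0.04−0.01) = 1.0305.
Risk-neutral probability p = (1.0305 − 0.85)/(1.15 − 0.85) = 0.1805/0.3000 = 0.6015
Terminal stock prices: S_uu = 178.5, S_ud = 132, S_dd = 97.54
Terminal payoffs (S − K): max(71.54, 0) = 71.54, max(24.96, 0) = 24.96, max(-9.463, 0) = 0
Node u (S = 155.2): V_u = e^(−0.04)·[0.6015·71.5375 + 0.3985·24.9625] = 50.9008
Node d (S = 114.8): V_d = e^(−0.04)·[0.6015·24.9625 + 0.3985·0.0000] = 14.4266
Node 0 (S = 135): V_0 = e^(−0.04)·[0.6015·50.9008 + 0.3985·14.4266] = 34.9404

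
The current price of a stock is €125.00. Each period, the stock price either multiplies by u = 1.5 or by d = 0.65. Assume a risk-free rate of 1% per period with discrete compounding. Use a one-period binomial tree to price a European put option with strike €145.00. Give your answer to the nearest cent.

€36.39

Risk-neutral probability p = (1 + 0.01 − 0.65)/(1.5 − 0.65) = 0.3600/0.8500 = 0.4235
Terminal stock prices: S_u = 187.5, S_d = 81.25
Terminal payoffs (K − S): max(-42.5, 0) = 0, max(63.75, 0) = 63.75
Node 0 (S = 125): V_0 = 1/1.01·[0.4235·0.0000 + 0.5765·63.7500] = 36.3861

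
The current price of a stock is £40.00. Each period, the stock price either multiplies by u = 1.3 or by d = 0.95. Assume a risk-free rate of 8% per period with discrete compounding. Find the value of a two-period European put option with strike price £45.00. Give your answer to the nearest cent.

Risk-neutral probability p = (1 + 0.08 − 0.95)/(1.3 − 0.95) = 0.1300/0.3500 = 0.3714
Terminal stock prices: S_uu = 67.6, S_ud = 49.4, S_dd = 36.1
Terminal payoffs (K − S): max(-22.6, 0) = 0, max(-4.4, 0) = 0, max(8.9, 0) = 8.9
Node u (S = 52): V_u = 1/1.08·[0.3714·0.0000 + 0.6286·0.0000] = 0.0000
Node d (S = 38): V_d = 1/1.08·[0.3714·0.0000 + 0.6286·8.9000] = 5.1799
Node 0 (S = 40): V_0 = 1/1.08·[0.3714·0.0000 + 0.6286·5.1799] = 3.0148

£3.01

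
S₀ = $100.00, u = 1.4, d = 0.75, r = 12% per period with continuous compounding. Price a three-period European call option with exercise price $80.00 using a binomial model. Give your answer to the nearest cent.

Risk-neutral probability p = (e^0.12 − 0.75)/(1.4 − 0.75) = 0.3775/0.6500 = 0.5808
Terminal stock prices: S_uuu = 274.4, S_uud = 147, S_udd = 78.75, S_ddd = 42.19
Terminal payoffs (S − K): max(194.4, 0) = 194.4, max(67, 0) = 67, max(-1.25, 0) = 0, max(-37.81, 0) = 0
Node uu (S = 196): V_uu = e^(−0.12)·[0.5808·194.4000 + 0.4192·67.0000] = 125.0464
Node ud (S = 105): V_ud = e^(−0.12)·[0.5808·67.0000 + 0.4192·0.0000] = 34.5112
Node dd (S = 56.25): V_dd = e^(−0.12)·[0.5808·0.0000 + 0.4192·0.0000] = 0.0000
Node u (S = 140): V_u = e^(−0.12)·[0.5808·125.0464 + 0.4192·34.5112] = 77.2426
Node d (S = 75): V_d = e^(−0.12)·[0.5808·34.5112 + 0.4192·0.0000] = 17.7764
Node 0 (S = 100): V_0 = e^(−0.12)·[0.5808·77.2426 + 0.4192·17.7764] = 46.3968

$46.40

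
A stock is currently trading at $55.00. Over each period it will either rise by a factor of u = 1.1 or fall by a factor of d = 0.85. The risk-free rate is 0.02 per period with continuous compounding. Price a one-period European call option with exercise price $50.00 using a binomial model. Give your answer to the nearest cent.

Risk-neutral probability p = (e^0.02 − 0.85)/(1.1 − 0.85) = 0.1702/0.2500 = 0.6808
Terminal stock prices: S_u = 60.5, S_d = 46.75
Terminal payoffs (S − K): max(10.5, 0) = 10.5, max(-3.25, 0) = 0
Node 0 (S = 55): V_0 = e^(−0.02)·[0.6808·10.5000 + 0.3192·0.0000] = 7.0069

$7.01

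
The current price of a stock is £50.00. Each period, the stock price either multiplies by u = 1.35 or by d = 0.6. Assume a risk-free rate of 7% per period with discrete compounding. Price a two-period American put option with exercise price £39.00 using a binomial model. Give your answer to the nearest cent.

£3.14

Risk-neutral probability p = (1 + 0.07 − 0.6)/(1.35 − 0.6) = 0.4700/0.7500 = 0.6267
Terminal stock prices: S_uu = 91.13, S_ud = 40.5, S_dd = 18
Terminal payoffs (K − S): max(-52.13, 0) = 0, max(-1.5, 0) = 0, max(21, 0) = 21
Node u (S = 67.5): continuation = 1/1.07·[0.6267·0.0000 + 0.3733·0.0000] = 0.0000; exercise value = 0.0000 ≤ continuation, so V_u = 0.0000
Node d (S = 30): continuation = 1/1.07·[0.6267·0.0000 + 0.3733·21.0000] = 7.3271; exercise value = 9.0000 > continuation, so V_d = 9.0000 (exercise)
Node 0 (S = 50): continuation = 1/1.07·[0.6267·0.0000 + 0.3733·9.0000] = 3.1402; exercise value = 0.0000 ≤ continuation, so V_0 = 3.1402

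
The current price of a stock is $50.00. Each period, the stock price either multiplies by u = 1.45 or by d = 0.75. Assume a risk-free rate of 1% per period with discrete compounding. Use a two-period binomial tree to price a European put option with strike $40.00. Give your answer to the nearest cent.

$4.60

Risk-neutral probability p = (1 + 0.01 − 0.75)/(1.45 − 0.75) = 0.2600/0.7000 = 0.3714
Terminal stock prices: S_uu = 105.1, S_ud = 54.38, S_dd = 28.12
Terminal payoffs (K − S): max(-65.12, 0) = 0, max(-14.38, 0) = 0, max(11.88, 0) = 11.88
Node u (S = 72.5): V_u = 1/1.01·[0.3714·0.0000 + 0.6286·0.0000] = 0.0000
Node d (S = 37.5): V_d = 1/1.01·[0.3714·0.0000 + 0.6286·11.8750] = 7.3904
Node 0 (S = 50): V_0 = 1/1.01·[0.3714·0.0000 + 0.6286·7.3904] = 4.5994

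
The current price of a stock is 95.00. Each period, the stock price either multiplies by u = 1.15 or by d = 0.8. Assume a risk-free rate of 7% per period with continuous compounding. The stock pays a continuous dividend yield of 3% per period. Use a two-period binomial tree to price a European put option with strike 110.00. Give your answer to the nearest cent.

Per-period risk-free factor R = e^0.07 = 1.0725; dividend-adjusted growth = e^(0.07−0.03) = 1.0408.
Risk-neutral probability p = (1.0408 − 0.8)/(1.15 − 0.8) = 0.2408/0.3500 = 0.6880
Terminal stock prices: S_uu = 125.6, S_ud = 87.4, S_dd = 60.8
Terminal payoffs (K − S): max(-15.64, 0) = 0, max(22.6, 0) = 22.6, max(49.2, 0) = 49.2
Node u (S = 109.2): V_u = e^(−0.07)·[0.6880·0.0000 + 0.3120·22.6000] = 6.5738
Node d (S = 76): V_d = e^(−0.07)·[0.6880·22.6000 + 0.3120·49.2000] = 28.8095
Node 0 (S = 95): V_0 = e^(−0.07)·[0.6880·6.5738 + 0.3120·28.8095] = 12.5973

12.60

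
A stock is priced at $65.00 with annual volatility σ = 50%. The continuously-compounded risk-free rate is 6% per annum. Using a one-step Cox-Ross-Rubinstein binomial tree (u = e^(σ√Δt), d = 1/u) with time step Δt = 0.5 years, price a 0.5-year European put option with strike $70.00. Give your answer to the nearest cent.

$12.89

CRR parameters: u = e^(σ√Δt) = e^(0.5·√0.5) = 1.4241, d = 1/u = 0.7022
Per-period rate: rΔt = 0.06·0.5 = 0.03, so R = e^0.03 = 1.0305
Risk-neutral probability p = (e^0.03 − 0.7022)/(1.4241 − 0.7022) = 0.3283/0.7219 = 0.4547
Terminal stock prices: S_u = 92.57, S_d = 45.64
Terminal payoffs (K − S): max(-22.57, 0) = 0, max(24.36, 0) = 24.36
Node 0 (S = 65): V_0 = e^(−0.03)·[0.4547·0.0000 + 0.5453·24.3577] = 12.8896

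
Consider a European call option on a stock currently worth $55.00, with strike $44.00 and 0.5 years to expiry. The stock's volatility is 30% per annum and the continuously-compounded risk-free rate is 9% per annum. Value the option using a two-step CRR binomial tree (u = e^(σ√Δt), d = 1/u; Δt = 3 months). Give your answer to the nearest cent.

CRR parameters: u = e^(σ√Δt) = e^(0.3·√0.25) = 1.1618, d = 1/u = 0.8607
Per-period rate: rΔt = 0.09·0.25 = 0.0225, so R = e^0.0225 = 1.0228
Risk-neutral probability p = (e^0.0225 − 0.8607)/(1.1618 − 0.8607) = 0.1620/0.3011 = 0.5381
Terminal stock prices: S_uu = 74.24, S_ud = 55, S_dd = 40.75
Terminal payoffs (S − K): max(30.24, 0) = 30.24, max(11, 0) = 11, max(-3.255, 0) = 0
Node u (S = 63.9): V_u = e^(−0.0225)·[0.5381·30.2422 + 0.4619·11.0000] = 20.8798
Node d (S = 47.34): V_d = e^(−0.0225)·[0.5381·11.0000 + 0.4619·0.0000] = 5.7878
Node 0 (S = 55): V_0 = e^(−0.0225)·[0.5381·20.8798 + 0.4619·5.7878] = 13.5999

$13.60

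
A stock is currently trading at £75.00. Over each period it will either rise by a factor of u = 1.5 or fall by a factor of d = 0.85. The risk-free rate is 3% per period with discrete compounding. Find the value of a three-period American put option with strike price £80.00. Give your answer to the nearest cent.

£12.72

Risk-neutral probability p = (1 + 0.03 − 0.85)/(1.5 − 0.85) = 0.1800/0.6500 = 0.2769
Terminal stock prices: S_uuu = 253.1, S_uud = 143.4, S_udd = 81.28, S_ddd = 46.06
Terminal payoffs (K − S): max(-173.1, 0) = 0, max(-63.44, 0) = 0, max(-1.281, 0) = 0, max(33.94, 0) = 33.94
Node uu (S = 168.8): continuation = 1/1.03·[0.2769·0.0000 + 0.7231·0.0000] = 0.0000; exercise value = 0.0000 ≤ continuation, so V_uu = 0.0000
Node ud (S = 95.62): continuation = 1/1.03·[0.2769·0.0000 + 0.7231·0.0000] = 0.0000; exercise value = 0.0000 ≤ continuation, so V_ud = 0.0000
Node dd (S = 54.19): continuation = 1/1.03·[0.2769·0.0000 + 0.7231·33.9406] = 23.8269; exercise value = 25.8125 > continuation, so V_dd = 25.8125 (exercise)
Node u (S = 112.5): continuation = 1/1.03·[0.2769·0.0000 + 0.7231·0.0000] = 0.0000; exercise value = 0.0000 ≤ continuation, so V_u = 0.0000
Node d (S = 63.75): continuation = 1/1.03·[0.2769·0.0000 + 0.7231·25.8125] = 18.1208; exercise value = 16.2500 ≤ continuation, so V_d = 18.1208
Node 0 (S = 75): continuation = 1/1.03·[0.2769·0.0000 + 0.7231·18.1208] = 12.7211; exercise value = 5.0000 ≤ continuation, so V_0 = 12.7211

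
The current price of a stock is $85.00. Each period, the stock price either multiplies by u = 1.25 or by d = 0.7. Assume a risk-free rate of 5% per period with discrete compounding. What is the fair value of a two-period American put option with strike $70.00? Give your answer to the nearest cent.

Risk-neutral probability p = (1 + 0.05 − 0.7)/(1.25 − 0.7) = 0.3500/0.5500 = 0.6364
Terminal stock prices: S_uu = 132.8, S_ud = 74.38, S_dd = 41.65
Terminal payoffs (K − S): max(-62.81, 0) = 0, max(-4.375, 0) = 0, max(28.35, 0) = 28.35
Node u (S = 106.2): continuation = 1/1.05·[0.6364·0.0000 + 0.3636·0.0000] = 0.0000; exercise value = 0.0000 ≤ continuation, so V_u = 0.0000
Node d (S = 59.5): continuation = 1/1.05·[0.6364·0.0000 + 0.3636·28.3500] = 9.8182; exercise value = 10.5000 > continuation, so V_d = 10.5000 (exercise)
Node 0 (S = 85): continuation = 1/1.05·[0.6364·0.0000 + 0.3636·10.5000] = 3.6364; exercise value = 0.0000 ≤ continuation, so V_0 = 3.6364

$3.64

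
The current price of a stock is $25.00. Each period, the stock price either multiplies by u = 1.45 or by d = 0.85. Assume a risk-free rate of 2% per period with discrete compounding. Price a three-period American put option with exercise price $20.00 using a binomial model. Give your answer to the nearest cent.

Risk-neutral probability p = (1 + 0.02 − 0.85)/(1.45 − 0.85) = 0.1700/0.6000 = 0.2833
Terminal stock prices: S_uuu = 76.22, S_uud = 44.68, S_udd = 26.19, S_ddd = 15.35
Terminal payoffs (K − S): max(-56.22, 0) = 0, max(-24.68, 0) = 0, max(-6.191, 0) = 0, max(4.647, 0) = 4.647
Node uu (S = 52.56): continuation = 1/1.02·[0.2833·0.0000 + 0.7167·0.0000] = 0.0000; exercise value = 0.0000 ≤ continuation, so V_uu = 0.0000
Node ud (S = 30.81): continuation = 1/1.02·[0.2833·0.0000 + 0.7167·0.0000] = 0.0000; exercise value = 0.0000 ≤ continuation, so V_ud = 0.0000
Node dd (S = 18.06): continuation = 1/1.02·[0.2833·0.0000 + 0.7167·4.6469] = 3.2650; exercise value = 1.9375 ≤ continuation, so V_dd = 3.2650
Node u (S = 36.25): continuation = 1/1.02·[0.2833·0.0000 + 0.7167·0.0000] = 0.0000; exercise value = 0.0000 ≤ continuation, so V_u = 0.0000
Node d (S = 21.25): continuation = 1/1.02·[0.2833·0.0000 + 0.7167·3.2650] = 2.2940; exercise value = 0.0000 ≤ continuation, so V_d = 2.2940
Node 0 (S = 25): continuation = 1/1.02·[0.2833·0.0000 + 0.7167·2.2940] = 1.6118; exercise value = 0.0000 ≤ continuation, so V_0 = 1.6118

$1.61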